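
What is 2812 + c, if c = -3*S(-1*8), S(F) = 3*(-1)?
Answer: 2821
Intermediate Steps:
S(F) = -3
c = 9 (c = -3*(-3) = 9)
2812 + c = 2812 + 9 = 2821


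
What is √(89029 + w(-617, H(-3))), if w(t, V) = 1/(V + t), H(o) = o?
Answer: √8555686745/310 ≈ 298.38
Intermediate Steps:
√(89029 + w(-617, H(-3))) = √(89029 + 1/(-3 - 617)) = √(89029 + 1/(-620)) = √(89029 - 1/620) = √(55197979/620) = √8555686745/310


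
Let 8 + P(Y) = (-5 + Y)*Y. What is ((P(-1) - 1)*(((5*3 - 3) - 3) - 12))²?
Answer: 81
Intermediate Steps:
P(Y) = -8 + Y*(-5 + Y) (P(Y) = -8 + (-5 + Y)*Y = -8 + Y*(-5 + Y))
((P(-1) - 1)*(((5*3 - 3) - 3) - 12))² = (((-8 + (-1)² - 5*(-1)) - 1)*(((5*3 - 3) - 3) - 12))² = (((-8 + 1 + 5) - 1)*(((15 - 3) - 3) - 12))² = ((-2 - 1)*((12 - 3) - 12))² = (-3*(9 - 12))² = (-3*(-3))² = 9² = 81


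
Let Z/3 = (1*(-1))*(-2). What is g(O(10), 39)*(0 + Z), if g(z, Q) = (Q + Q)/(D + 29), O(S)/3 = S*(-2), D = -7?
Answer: 234/11 ≈ 21.273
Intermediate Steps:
O(S) = -6*S (O(S) = 3*(S*(-2)) = 3*(-2*S) = -6*S)
g(z, Q) = Q/11 (g(z, Q) = (Q + Q)/(-7 + 29) = (2*Q)/22 = (2*Q)*(1/22) = Q/11)
Z = 6 (Z = 3*((1*(-1))*(-2)) = 3*(-1*(-2)) = 3*2 = 6)
g(O(10), 39)*(0 + Z) = ((1/11)*39)*(0 + 6) = (39/11)*6 = 234/11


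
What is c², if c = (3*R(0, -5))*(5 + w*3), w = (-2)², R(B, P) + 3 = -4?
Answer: 127449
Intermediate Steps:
R(B, P) = -7 (R(B, P) = -3 - 4 = -7)
w = 4
c = -357 (c = (3*(-7))*(5 + 4*3) = -21*(5 + 12) = -21*17 = -357)
c² = (-357)² = 127449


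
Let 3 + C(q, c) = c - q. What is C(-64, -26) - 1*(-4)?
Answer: 39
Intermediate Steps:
C(q, c) = -3 + c - q (C(q, c) = -3 + (c - q) = -3 + c - q)
C(-64, -26) - 1*(-4) = (-3 - 26 - 1*(-64)) - 1*(-4) = (-3 - 26 + 64) + 4 = 35 + 4 = 39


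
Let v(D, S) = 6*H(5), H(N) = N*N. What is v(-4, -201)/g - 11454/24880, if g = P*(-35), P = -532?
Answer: -5238537/11581640 ≈ -0.45231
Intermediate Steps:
H(N) = N²
g = 18620 (g = -532*(-35) = 18620)
v(D, S) = 150 (v(D, S) = 6*5² = 6*25 = 150)
v(-4, -201)/g - 11454/24880 = 150/18620 - 11454/24880 = 150*(1/18620) - 11454*1/24880 = 15/1862 - 5727/12440 = -5238537/11581640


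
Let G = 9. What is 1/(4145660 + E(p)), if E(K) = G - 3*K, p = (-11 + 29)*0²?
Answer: 1/4145669 ≈ 2.4122e-7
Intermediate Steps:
p = 0 (p = 18*0 = 0)
E(K) = 9 - 3*K
1/(4145660 + E(p)) = 1/(4145660 + (9 - 3*0)) = 1/(4145660 + (9 + 0)) = 1/(4145660 + 9) = 1/4145669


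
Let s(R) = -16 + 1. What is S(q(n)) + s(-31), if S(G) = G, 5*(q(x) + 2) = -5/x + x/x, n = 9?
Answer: -761/45 ≈ -16.911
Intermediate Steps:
s(R) = -15
q(x) = -9/5 - 1/x (q(x) = -2 + (-5/x + x/x)/5 = -2 + (-5/x + 1)/5 = -2 + (1 - 5/x)/5 = -2 + (1/5 - 1/x) = -9/5 - 1/x)
S(q(n)) + s(-31) = (-9/5 - 1/9) - 15 = -86/45 - 15 = -761/45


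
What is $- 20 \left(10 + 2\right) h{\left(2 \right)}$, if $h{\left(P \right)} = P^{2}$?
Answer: $-960$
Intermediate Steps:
$- 20 \left(10 + 2\right) h{\left(2 \right)} = - 20 \left(10 + 2\right) 2^{2} = \left(-20\right) 12 \cdot 4 = \left(-240\right) 4 = -960$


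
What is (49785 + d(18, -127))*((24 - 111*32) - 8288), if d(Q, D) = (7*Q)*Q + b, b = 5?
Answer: -615117328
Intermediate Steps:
d(Q, D) = 5 + 7*Q² (d(Q, D) = (7*Q)*Q + 5 = 7*Q² + 5 = 5 + 7*Q²)
(49785 + d(18, -127))*((24 - 111*32) - 8288) = (49785 + (5 + 7*18²))*((24 - 111*32) - 8288) = (49785 + (5 + 7*324))*((24 - 3552) - 8288) = (49785 + (5 + 2268))*(-3528 - 8288) = (49785 + 2273)*(-11816) = 52058*(-11816) = -615117328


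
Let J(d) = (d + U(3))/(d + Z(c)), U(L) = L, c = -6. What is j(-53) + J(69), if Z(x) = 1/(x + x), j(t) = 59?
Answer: 49657/827 ≈ 60.045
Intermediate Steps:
Z(x) = 1/(2*x)
J(d) = (3 + d)/(-1/12 + d) (J(d) = (d + 3)/(d + (1/2)/(-6)) = (3 + d)/(d + (1/2)*(-1/6)) = (3 + d)/(d - 1/12) = (3 + d)/(-1/12 + d))
j(-53) + J(69) = 59 + 12*(3 + 69)/(-1 + 12*69) = 59 + 12*72/(-1 + 828) = 59 + 12*72/827 = 59 + 12*(1/827)*72 = 59 + 864/827 = 49657/827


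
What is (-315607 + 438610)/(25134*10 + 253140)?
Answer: 41001/168160 ≈ 0.24382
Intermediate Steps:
(-315607 + 438610)/(25134*10 + 253140) = 123003/(251340 + 253140) = 123003/504480 = 123003*(1/504480) = 41001/168160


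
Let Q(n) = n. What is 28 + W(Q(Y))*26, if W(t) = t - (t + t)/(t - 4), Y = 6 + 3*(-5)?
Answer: -242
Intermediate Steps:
Y = -9 (Y = 6 - 15 = -9)
W(t) = t - 2*t/(-4 + t)
28 + W(Q(Y))*26 = 28 - 9*(-6 - 9)/(-4 - 9)*26 = 28 - 9*(-15)/(-13)*26 = 28 - 9*(-1/13)*(-15)*26 = 28 - 135/13*26 = 28 - 270 = -242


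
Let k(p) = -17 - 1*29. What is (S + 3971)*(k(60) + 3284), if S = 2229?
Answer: 20075600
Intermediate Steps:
k(p) = -46 (k(p) = -17 - 29 = -46)
(S + 3971)*(k(60) + 3284) = (2229 + 3971)*(-46 + 3284) = 6200*3238 = 20075600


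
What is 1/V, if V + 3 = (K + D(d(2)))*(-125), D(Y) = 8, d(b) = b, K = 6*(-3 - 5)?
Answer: 1/4997 ≈ 0.00020012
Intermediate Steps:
K = -48 (K = 6*(-8) = -48)
V = 4997 (V = -3 + (-48 + 8)*(-125) = -3 - 40*(-125) = -3 + 5000 = 4997)
1/V = 1/4997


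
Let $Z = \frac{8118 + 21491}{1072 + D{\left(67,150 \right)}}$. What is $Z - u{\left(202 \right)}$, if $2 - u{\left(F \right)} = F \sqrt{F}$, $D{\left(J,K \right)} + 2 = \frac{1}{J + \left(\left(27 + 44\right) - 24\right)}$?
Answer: $\frac{3131464}{121981} + 202 \sqrt{202} \approx 2896.6$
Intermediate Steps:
$D{\left(J,K \right)} = -2 + \frac{1}{47 + J}$ ($D{\left(J,K \right)} = -2 + \frac{1}{J + \left(\left(27 + 44\right) - 24\right)} = -2 + \frac{1}{J + \left(71 - 24\right)} = -2 + \frac{1}{J + 47} = -2 + \frac{1}{47 + J}$)
$u{\left(F \right)} = 2 - F^{\frac{3}{2}}$ ($u{\left(F \right)} = 2 - F \sqrt{F} = 2 - F^{\frac{3}{2}}$)
$Z = \frac{3375426}{121981}$ ($Z = \frac{8118 + 21491}{1072 + \frac{-93 - 134}{47 + 67}} = \frac{29609}{1072 + \frac{-93 - 134}{114}} = \frac{29609}{1072 + \frac{1}{114} \left(-227\right)} = \frac{29609}{1072 - \frac{227}{114}} = \frac{29609}{\frac{121981}{114}} = 29609 \cdot \frac{114}{121981} = \frac{3375426}{121981} \approx 27.672$)
$Z - u{\left(202 \right)} = \frac{3375426}{121981} - \left(2 - 202^{\frac{3}{2}}\right) = \frac{3375426}{121981} - \left(2 - 202 \sqrt{202}\right) = \frac{3131464}{121981} + 202 \sqrt{202}$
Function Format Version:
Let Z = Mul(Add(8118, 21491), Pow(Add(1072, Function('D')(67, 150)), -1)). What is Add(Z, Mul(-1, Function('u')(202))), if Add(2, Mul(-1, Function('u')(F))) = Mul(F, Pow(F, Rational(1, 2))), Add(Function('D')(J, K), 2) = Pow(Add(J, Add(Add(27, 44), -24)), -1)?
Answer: Add(Rational(3131464, 121981), Mul(202, Pow(202, Rational(1, 2)))) ≈ 2896.6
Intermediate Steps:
Function('D')(J, K) = Add(-2, Pow(Add(47, J), -1)) (Function('D')(J, K) = Add(-2, Pow(Add(J, Add(Add(27, 44), -24)), -1)) = Add(-2, Pow(Add(J, Add(71, -24)), -1)) = Add(-2, Pow(Add(J, 47), -1)) = Add(-2, Pow(Add(47, J), -1)))
Function('u')(F) = Add(2, Mul(-1, Pow(F, Rational(3, 2)))) (Function('u')(F) = Add(2, Mul(-1, Mul(F, Pow(F, Rational(1, 2))))) = Add(2, Mul(-1, Pow(F, Rational(3, 2)))))
Z = Rational(3375426, 121981) (Z = Mul(Add(8118, 21491), Pow(Add(1072, Mul(Pow(Add(47, 67), -1), Add(-93, Mul(-2, 67)))), -1)) = Mul(29609, Pow(Add(1072, Mul(Pow(114, -1), Add(-93, -134))), -1)) = Mul(29609, Pow(Add(1072, Mul(Rational(1, 114), -227)), -1)) = Mul(29609, Pow(Add(1072, Rational(-227, 114)), -1)) = Mul(29609, Pow(Rational(121981, 114), -1)) = Mul(29609, Rational(114, 121981)) = Rational(3375426, 121981) ≈ 27.672)
Add(Z, Mul(-1, Function('u')(202))) = Add(Rational(3375426, 121981), Mul(-1, Add(2, Mul(-1, Pow(202, Rational(3, 2)))))) = Add(Rational(3375426, 121981), Mul(-1, Add(2, Mul(-1, Mul(202, Pow(202, Rational(1, 2))))))) = Add(Rational(3375426, 121981), Mul(-1, Add(2, Mul(-202, Pow(202, Rational(1, 2)))))) = Add(Rational(3375426, 121981), Add(-2, Mul(202, Pow(202, Rational(1, 2))))) = Add(Rational(3131464, 121981), Mul(202, Pow(202, Rational(1, 2))))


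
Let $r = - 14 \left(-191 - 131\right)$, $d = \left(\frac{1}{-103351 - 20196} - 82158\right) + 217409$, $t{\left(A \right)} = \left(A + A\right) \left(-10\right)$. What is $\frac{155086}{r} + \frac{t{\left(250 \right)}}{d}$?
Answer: $\frac{80896245907983}{2354000864824} \approx 34.365$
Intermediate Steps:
$t{\left(A \right)} = - 20 A$ ($t{\left(A \right)} = 2 A \left(-10\right) = - 20 A$)
$d = \frac{16709855296}{123547}$ ($d = \left(\frac{1}{-123547} - 82158\right) + 217409 = \left(- \frac{1}{123547} - 82158\right) + 217409 = - \frac{10150374427}{123547} + 217409 = \frac{16709855296}{123547} \approx 1.3525 \cdot 10^{5}$)
$r = 4508$ ($r = \left(-14\right) \left(-322\right) = 4508$)
$\frac{155086}{r} + \frac{t{\left(250 \right)}}{d} = \frac{155086}{4508} + \frac{\left(-20\right) 250}{\frac{16709855296}{123547}} = 155086 \cdot \frac{1}{4508} - \frac{77216875}{2088731912} = \frac{77543}{2254} - \frac{77216875}{2088731912} = \frac{80896245907983}{2354000864824}$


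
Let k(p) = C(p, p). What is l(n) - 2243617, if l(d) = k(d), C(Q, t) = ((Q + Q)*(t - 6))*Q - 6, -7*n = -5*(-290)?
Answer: -7043422689/343 ≈ -2.0535e+7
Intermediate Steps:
n = -1450/7 (n = -(-5)*(-290)/7 = -⅐*1450 = -1450/7 ≈ -207.14)
C(Q, t) = -6 + 2*Q²*(-6 + t) (C(Q, t) = ((2*Q)*(-6 + t))*Q - 6 = (2*Q*(-6 + t))*Q - 6 = 2*Q²*(-6 + t) - 6 = -6 + 2*Q²*(-6 + t))
k(p) = -6 - 12*p² + 2*p³ (k(p) = -6 - 12*p² + 2*p*p² = -6 - 12*p² + 2*p³)
l(d) = -6 - 12*d² + 2*d³
l(n) - 2243617 = (-6 - 12*(-1450/7)² + 2*(-1450/7)³) - 2243617 = (-6 - 12*2102500/49 + 2*(-3048625000/343)) - 2243617 = (-6 - 25230000/49 - 6097250000/343) - 2243617 = -6273862058/343 - 2243617 = -7043422689/343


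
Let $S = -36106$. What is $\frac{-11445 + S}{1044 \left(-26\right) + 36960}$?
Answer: $- \frac{47551}{9816} \approx -4.8442$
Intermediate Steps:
$\frac{-11445 + S}{1044 \left(-26\right) + 36960} = \frac{-11445 - 36106}{1044 \left(-26\right) + 36960} = - \frac{47551}{-27144 + 36960} = - \frac{47551}{9816}$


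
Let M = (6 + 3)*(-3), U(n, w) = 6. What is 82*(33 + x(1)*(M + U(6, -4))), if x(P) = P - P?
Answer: 2706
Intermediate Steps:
M = -27 (M = 9*(-3) = -27)
x(P) = 0
82*(33 + x(1)*(M + U(6, -4))) = 82*(33 + 0*(-27 + 6)) = 82*(33 + 0*(-21)) = 82*(33 + 0) = 82*33 = 2706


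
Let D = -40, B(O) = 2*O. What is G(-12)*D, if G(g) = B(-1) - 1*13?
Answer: 600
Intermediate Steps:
G(g) = -15 (G(g) = 2*(-1) - 1*13 = -2 - 13 = -15)
G(-12)*D = -15*(-40) = 600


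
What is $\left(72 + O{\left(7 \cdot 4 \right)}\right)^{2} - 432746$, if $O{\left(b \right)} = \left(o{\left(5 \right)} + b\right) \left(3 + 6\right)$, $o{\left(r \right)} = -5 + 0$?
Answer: $-354905$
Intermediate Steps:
$o{\left(r \right)} = -5$
$O{\left(b \right)} = -45 + 9 b$ ($O{\left(b \right)} = \left(-5 + b\right) \left(3 + 6\right) = \left(-5 + b\right) 9 = -45 + 9 b$)
$\left(72 + O{\left(7 \cdot 4 \right)}\right)^{2} - 432746 = \left(72 - \left(45 - 9 \cdot 7 \cdot 4\right)\right)^{2} - 432746 = \left(72 + \left(-45 + 9 \cdot 28\right)\right)^{2} - 432746 = \left(72 + \left(-45 + 252\right)\right)^{2} - 432746 = \left(72 + 207\right)^{2} - 432746 = 279^{2} - 432746 = 77841 - 432746 = -354905$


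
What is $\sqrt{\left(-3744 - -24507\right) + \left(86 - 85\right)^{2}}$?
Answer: $2 \sqrt{5191} \approx 144.1$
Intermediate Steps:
$\sqrt{\left(-3744 - -24507\right) + \left(86 - 85\right)^{2}} = \sqrt{\left(-3744 + 24507\right) + 1^{2}} = \sqrt{20763 + 1} = \sqrt{20764} = 2 \sqrt{5191}$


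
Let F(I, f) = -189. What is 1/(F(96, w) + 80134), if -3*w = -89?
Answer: 1/79945 ≈ 1.2509e-5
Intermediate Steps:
w = 89/3 (w = -1/3*(-89) = 89/3 ≈ 29.667)
1/(F(96, w) + 80134) = 1/(-189 + 80134) = 1/79945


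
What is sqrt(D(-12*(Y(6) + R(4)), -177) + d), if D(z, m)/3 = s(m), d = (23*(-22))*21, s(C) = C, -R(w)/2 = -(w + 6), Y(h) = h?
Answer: I*sqrt(11157) ≈ 105.63*I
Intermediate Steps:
R(w) = 12 + 2*w (R(w) = -(-2)*(w + 6) = -(-2)*(6 + w) = -2*(-6 - w) = 12 + 2*w)
d = -10626 (d = -506*21 = -10626)
D(z, m) = 3*m
sqrt(D(-12*(Y(6) + R(4)), -177) + d) = sqrt(3*(-177) - 10626) = sqrt(-531 - 10626) = sqrt(-11157) = I*sqrt(11157)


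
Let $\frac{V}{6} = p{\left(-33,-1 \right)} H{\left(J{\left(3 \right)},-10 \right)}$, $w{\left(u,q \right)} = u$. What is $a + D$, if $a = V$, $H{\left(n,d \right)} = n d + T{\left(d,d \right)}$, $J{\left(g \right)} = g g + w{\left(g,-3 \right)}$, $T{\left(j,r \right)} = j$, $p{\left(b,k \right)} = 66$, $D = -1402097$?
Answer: $-1453577$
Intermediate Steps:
$J{\left(g \right)} = g + g^{2}$ ($J{\left(g \right)} = g g + g = g^{2} + g = g + g^{2}$)
$H{\left(n,d \right)} = d + d n$ ($H{\left(n,d \right)} = n d + d = d n + d = d + d n$)
$V = -51480$ ($V = 6 \cdot 66 \left(- 10 \left(1 + 3 \left(1 + 3\right)\right)\right) = 6 \cdot 66 \left(- 10 \left(1 + 3 \cdot 4\right)\right) = 6 \cdot 66 \left(- 10 \left(1 + 12\right)\right) = 6 \cdot 66 \left(\left(-10\right) 13\right) = 6 \cdot 66 \left(-130\right) = 6 \left(-8580\right) = -51480$)
$a = -51480$
$a + D = -51480 - 1402097 = -1453577$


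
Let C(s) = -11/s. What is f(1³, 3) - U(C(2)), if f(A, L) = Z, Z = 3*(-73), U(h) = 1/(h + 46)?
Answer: -17741/81 ≈ -219.02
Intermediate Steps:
U(h) = 1/(46 + h)
Z = -219
f(A, L) = -219
f(1³, 3) - U(C(2)) = -219 - 1/(46 - 11/2) = -219 - 1/81/2 = -219 - 1*2/81 = -219 - 2/81 = -17741/81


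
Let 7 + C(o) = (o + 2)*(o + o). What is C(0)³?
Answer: -343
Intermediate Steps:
C(o) = -7 + 2*o*(2 + o) (C(o) = -7 + (o + 2)*(o + o) = -7 + (2 + o)*(2*o) = -7 + 2*o*(2 + o))
C(0)³ = (-7 + 2*0² + 4*0)³ = (-7 + 2*0 + 0)³ = (-7 + 0 + 0)³ = (-7)³ = -343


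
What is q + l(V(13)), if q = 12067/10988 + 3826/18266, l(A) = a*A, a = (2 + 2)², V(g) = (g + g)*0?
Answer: 131227955/100353404 ≈ 1.3077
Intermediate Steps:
V(g) = 0 (V(g) = (2*g)*0 = 0)
a = 16 (a = 4² = 16)
l(A) = 16*A
q = 131227955/100353404 (q = 12067*(1/10988) + 3826*(1/18266) = 12067/10988 + 1913/9133 = 131227955/100353404 ≈ 1.3077)
q + l(V(13)) = 131227955/100353404 + 16*0 = 131227955/100353404 + 0 = 131227955/100353404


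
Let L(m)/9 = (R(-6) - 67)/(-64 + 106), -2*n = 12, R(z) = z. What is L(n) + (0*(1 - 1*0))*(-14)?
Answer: -219/14 ≈ -15.643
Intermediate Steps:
n = -6 (n = -1/2*12 = -6)
L(m) = -219/14 (L(m) = 9*((-6 - 67)/(-64 + 106)) = 9*(-73/42) = -219/14)
L(n) + (0*(1 - 1*0))*(-14) = -219/14 + (0*(1 - 1*0))*(-14) = -219/14 + (0*(1 + 0))*(-14) = -219/14 + (0*1)*(-14) = -219/14 + 0*(-14) = -219/14 + 0 = -219/14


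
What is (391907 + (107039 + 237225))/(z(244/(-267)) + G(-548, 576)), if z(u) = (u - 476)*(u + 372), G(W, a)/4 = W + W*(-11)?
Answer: -52480894419/11053796000 ≈ -4.7478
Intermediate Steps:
G(W, a) = -40*W (G(W, a) = 4*(W + W*(-11)) = 4*(W - 11*W) = 4*(-10*W) = -40*W)
z(u) = (-476 + u)*(372 + u)
(391907 + (107039 + 237225))/(z(244/(-267)) + G(-548, 576)) = (391907 + (107039 + 237225))/((-177072 + (244/(-267))² - 25376/(-267)) - 40*(-548)) = (391907 + 344264)/((-177072 + (244*(-1/267))² - 25376*(-1)/267) + 21920) = 736171/((-177072 + (-244/267)² - 104*(-244/267)) + 21920) = 736171/((-177072 + 59536/71289 + 25376/267) + 21920) = 736171/(-12616450880/71289 + 21920) = 736171/(-11053796000/71289) = 736171*(-71289/11053796000) = -52480894419/11053796000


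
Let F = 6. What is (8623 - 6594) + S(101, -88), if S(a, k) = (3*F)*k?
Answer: 445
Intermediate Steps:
S(a, k) = 18*k (S(a, k) = (3*6)*k = 18*k)
(8623 - 6594) + S(101, -88) = (8623 - 6594) + 18*(-88) = 2029 - 1584 = 445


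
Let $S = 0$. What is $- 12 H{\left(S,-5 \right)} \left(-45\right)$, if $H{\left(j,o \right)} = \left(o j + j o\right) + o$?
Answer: $-2700$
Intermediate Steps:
$H{\left(j,o \right)} = o + 2 j o$ ($H{\left(j,o \right)} = \left(j o + j o\right) + o = 2 j o + o = o + 2 j o$)
$- 12 H{\left(S,-5 \right)} \left(-45\right) = - 12 \left(- 5 \left(1 + 2 \cdot 0\right)\right) \left(-45\right) = - 12 \left(- 5 \left(1 + 0\right)\right) \left(-45\right) = - 12 \left(\left(-5\right) 1\right) \left(-45\right) = \left(-12\right) \left(-5\right) \left(-45\right) = 60 \left(-45\right) = -2700$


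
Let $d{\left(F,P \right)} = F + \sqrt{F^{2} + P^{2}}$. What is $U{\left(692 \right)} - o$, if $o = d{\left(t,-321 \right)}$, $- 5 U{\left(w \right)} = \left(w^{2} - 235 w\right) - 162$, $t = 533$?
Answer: $- \frac{318747}{5} - \sqrt{387130} \approx -64372.0$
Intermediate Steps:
$U{\left(w \right)} = \frac{162}{5} + 47 w - \frac{w^{2}}{5}$ ($U{\left(w \right)} = - \frac{\left(w^{2} - 235 w\right) - 162}{5} = - \frac{-162 + w^{2} - 235 w}{5} = \frac{162}{5} + 47 w - \frac{w^{2}}{5}$)
$o = 533 + \sqrt{387130}$ ($o = 533 + \sqrt{533^{2} + \left(-321\right)^{2}} = 533 + \sqrt{284089 + 103041} = 533 + \sqrt{387130} \approx 1155.2$)
$U{\left(692 \right)} - o = \left(\frac{162}{5} + 47 \cdot 692 - \frac{692^{2}}{5}\right) - \left(533 + \sqrt{387130}\right) = \left(\frac{162}{5} + 32524 - \frac{478864}{5}\right) - \left(533 + \sqrt{387130}\right) = - \frac{316082}{5} - \left(533 + \sqrt{387130}\right) = - \frac{318747}{5} - \sqrt{387130}$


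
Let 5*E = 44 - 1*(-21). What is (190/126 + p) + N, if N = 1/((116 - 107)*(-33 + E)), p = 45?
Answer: 19531/420 ≈ 46.502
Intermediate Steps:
E = 13 (E = (44 - 1*(-21))/5 = (44 + 21)/5 = (⅕)*65 = 13)
N = -1/180 (N = 1/((116 - 107)*(-33 + 13)) = 1/(9*(-20)) = 1/(-180) = -1/180 ≈ -0.0055556)
(190/126 + p) + N = (190/126 + 45) - 1/180 = (190*(1/126) + 45) - 1/180 = (95/63 + 45) - 1/180 = 2930/63 - 1/180 = 19531/420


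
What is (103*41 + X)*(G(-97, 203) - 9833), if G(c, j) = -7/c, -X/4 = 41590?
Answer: 154645297778/97 ≈ 1.5943e+9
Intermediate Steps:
X = -166360 (X = -4*41590 = -166360)
(103*41 + X)*(G(-97, 203) - 9833) = (103*41 - 166360)*(-7/(-97) - 9833) = (4223 - 166360)*(-7*(-1/97) - 9833) = -162137*(7/97 - 9833) = -162137*(-953794/97) = 154645297778/97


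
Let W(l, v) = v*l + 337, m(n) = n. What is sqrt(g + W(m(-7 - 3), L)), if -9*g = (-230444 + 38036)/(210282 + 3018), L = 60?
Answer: I*sqrt(3322533889)/3555 ≈ 16.214*I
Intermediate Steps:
g = 16034/159975 (g = -(-230444 + 38036)/(9*(210282 + 3018)) = -(-64136)/(3*213300) = -1/9*(-16034/17775) = 16034/159975 ≈ 0.10023)
W(l, v) = 337 + l*v (W(l, v) = l*v + 337 = 337 + l*v)
sqrt(g + W(m(-7 - 3), L)) = sqrt(16034/159975 + (337 + (-7 - 3)*60)) = sqrt(16034/159975 + (337 - 10*60)) = sqrt(16034/159975 + (337 - 600)) = sqrt(16034/159975 - 263) = sqrt(-42057391/159975) = I*sqrt(3322533889)/3555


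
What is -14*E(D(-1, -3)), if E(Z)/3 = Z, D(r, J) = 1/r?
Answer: 42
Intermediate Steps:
E(Z) = 3*Z
-14*E(D(-1, -3)) = -42/(-1) = -42*(-1) = -14*(-3) = 42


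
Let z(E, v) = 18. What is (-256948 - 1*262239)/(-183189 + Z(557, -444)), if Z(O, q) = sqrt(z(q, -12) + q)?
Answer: 31703115781/11186070049 + 519187*I*sqrt(426)/33558210147 ≈ 2.8342 + 0.00031932*I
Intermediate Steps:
Z(O, q) = sqrt(18 + q)
(-256948 - 1*262239)/(-183189 + Z(557, -444)) = (-256948 - 1*262239)/(-183189 + sqrt(18 - 444)) = (-256948 - 262239)/(-183189 + sqrt(-426)) = -519187/(-183189 + I*sqrt(426))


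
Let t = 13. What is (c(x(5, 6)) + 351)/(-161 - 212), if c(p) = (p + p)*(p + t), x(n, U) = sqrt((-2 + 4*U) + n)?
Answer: -405/373 - 78*sqrt(3)/373 ≈ -1.4480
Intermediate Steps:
x(n, U) = sqrt(-2 + n + 4*U)
c(p) = 2*p*(13 + p) (c(p) = (p + p)*(p + 13) = (2*p)*(13 + p) = 2*p*(13 + p))
(c(x(5, 6)) + 351)/(-161 - 212) = (2*sqrt(-2 + 5 + 4*6)*(13 + sqrt(-2 + 5 + 4*6)) + 351)/(-161 - 212) = (2*sqrt(-2 + 5 + 24)*(13 + sqrt(-2 + 5 + 24)) + 351)/(-373) = (2*sqrt(27)*(13 + sqrt(27)) + 351)*(-1/373) = (2*(3*sqrt(3))*(13 + 3*sqrt(3)) + 351)*(-1/373) = (6*sqrt(3)*(13 + 3*sqrt(3)) + 351)*(-1/373) = (351 + 6*sqrt(3)*(13 + 3*sqrt(3)))*(-1/373) = -351/373 - 6*sqrt(3)*(13 + 3*sqrt(3))/373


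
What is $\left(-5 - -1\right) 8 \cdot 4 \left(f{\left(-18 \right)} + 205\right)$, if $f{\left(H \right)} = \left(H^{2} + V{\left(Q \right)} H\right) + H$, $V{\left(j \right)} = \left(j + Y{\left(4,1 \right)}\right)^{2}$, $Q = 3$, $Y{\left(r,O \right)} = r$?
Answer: $47488$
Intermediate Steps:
$V{\left(j \right)} = \left(4 + j\right)^{2}$ ($V{\left(j \right)} = \left(j + 4\right)^{2} = \left(4 + j\right)^{2}$)
$f{\left(H \right)} = H^{2} + 50 H$ ($f{\left(H \right)} = \left(H^{2} + \left(4 + 3\right)^{2} H\right) + H = \left(H^{2} + 7^{2} H\right) + H = \left(H^{2} + 49 H\right) + H = H^{2} + 50 H$)
$\left(-5 - -1\right) 8 \cdot 4 \left(f{\left(-18 \right)} + 205\right) = \left(-5 - -1\right) 8 \cdot 4 \left(- 18 \left(50 - 18\right) + 205\right) = \left(-5 + 1\right) 8 \cdot 4 \left(\left(-18\right) 32 + 205\right) = \left(-4\right) 8 \cdot 4 \left(-576 + 205\right) = \left(-32\right) 4 \left(-371\right) = \left(-128\right) \left(-371\right) = 47488$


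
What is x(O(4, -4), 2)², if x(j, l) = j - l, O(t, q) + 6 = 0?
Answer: 64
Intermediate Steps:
O(t, q) = -6 (O(t, q) = -6 + 0 = -6)
x(O(4, -4), 2)² = (-6 - 1*2)² = (-6 - 2)² = (-8)² = 64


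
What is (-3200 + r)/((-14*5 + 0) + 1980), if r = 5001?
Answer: 1801/1910 ≈ 0.94293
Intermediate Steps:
(-3200 + r)/((-14*5 + 0) + 1980) = (-3200 + 5001)/((-14*5 + 0) + 1980) = 1801/((-70 + 0) + 1980) = 1801/(-70 + 1980) = 1801/1910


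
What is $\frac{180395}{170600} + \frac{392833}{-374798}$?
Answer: $\frac{59437541}{6394053880} \approx 0.0092957$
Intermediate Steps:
$\frac{180395}{170600} + \frac{392833}{-374798} = 180395 \cdot \frac{1}{170600} + 392833 \left(- \frac{1}{374798}\right) = \frac{36079}{34120} - \frac{392833}{374798} = \frac{59437541}{6394053880}$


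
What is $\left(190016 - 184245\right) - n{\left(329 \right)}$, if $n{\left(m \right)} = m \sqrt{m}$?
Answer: $5771 - 329 \sqrt{329} \approx -196.52$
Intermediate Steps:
$n{\left(m \right)} = m^{\frac{3}{2}}$
$\left(190016 - 184245\right) - n{\left(329 \right)} = \left(190016 - 184245\right) - 329^{\frac{3}{2}} = \left(190016 - 184245\right) - 329 \sqrt{329} = 5771 - 329 \sqrt{329}$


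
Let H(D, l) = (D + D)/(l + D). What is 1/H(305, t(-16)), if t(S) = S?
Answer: 289/610 ≈ 0.47377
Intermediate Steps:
H(D, l) = 2*D/(D + l) (H(D, l) = (2*D)/(D + l) = 2*D/(D + l))
1/H(305, t(-16)) = 1/(2*305/(305 - 16)) = 1/(2*305/289) = 1/(2*305*(1/289)) = 1/(610/289) = 289/610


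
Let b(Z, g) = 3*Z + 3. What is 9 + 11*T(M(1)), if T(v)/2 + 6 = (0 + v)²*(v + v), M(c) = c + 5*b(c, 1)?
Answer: 1310681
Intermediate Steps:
b(Z, g) = 3 + 3*Z
M(c) = 15 + 16*c (M(c) = c + 5*(3 + 3*c) = c + (15 + 15*c) = 15 + 16*c)
T(v) = -12 + 4*v³ (T(v) = -12 + 2*((0 + v)²*(v + v)) = -12 + 2*(v²*(2*v)) = -12 + 2*(2*v³) = -12 + 4*v³)
9 + 11*T(M(1)) = 9 + 11*(-12 + 4*(15 + 16*1)³) = 9 + 11*(-12 + 4*(15 + 16)³) = 9 + 11*(-12 + 4*31³) = 9 + 11*(-12 + 4*29791) = 9 + 11*(-12 + 119164) = 9 + 11*119152 = 9 + 1310672 = 1310681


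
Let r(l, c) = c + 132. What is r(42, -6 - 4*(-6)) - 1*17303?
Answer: -17153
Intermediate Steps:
r(l, c) = 132 + c
r(42, -6 - 4*(-6)) - 1*17303 = (132 + (-6 - 4*(-6))) - 1*17303 = (132 + (-6 + 24)) - 17303 = (132 + 18) - 17303 = 150 - 17303 = -17153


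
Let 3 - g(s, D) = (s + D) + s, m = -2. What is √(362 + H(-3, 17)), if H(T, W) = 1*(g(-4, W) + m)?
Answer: √354 ≈ 18.815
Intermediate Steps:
g(s, D) = 3 - D - 2*s (g(s, D) = 3 - ((s + D) + s) = 3 - ((D + s) + s) = 3 - (D + 2*s) = 3 + (-D - 2*s) = 3 - D - 2*s)
H(T, W) = 9 - W (H(T, W) = 1*((3 - W - 2*(-4)) - 2) = 1*((3 - W + 8) - 2) = 1*((11 - W) - 2) = 1*(9 - W) = 9 - W)
√(362 + H(-3, 17)) = √(362 + (9 - 1*17)) = √(362 + (9 - 17)) = √(362 - 8) = √354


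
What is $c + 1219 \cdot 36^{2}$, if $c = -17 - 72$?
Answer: $1579735$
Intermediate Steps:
$c = -89$ ($c = -17 - 72 = -89$)
$c + 1219 \cdot 36^{2} = -89 + 1219 \cdot 36^{2} = -89 + 1219 \cdot 1296 = -89 + 1579824 = 1579735$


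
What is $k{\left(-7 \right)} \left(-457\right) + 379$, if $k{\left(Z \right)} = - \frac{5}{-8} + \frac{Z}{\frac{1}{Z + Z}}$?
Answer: $- \frac{357541}{8} \approx -44693.0$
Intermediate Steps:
$k{\left(Z \right)} = \frac{5}{8} + 2 Z^{2}$ ($k{\left(Z \right)} = \left(-5\right) \left(- \frac{1}{8}\right) + \frac{Z}{\frac{1}{2 Z}} = \frac{5}{8} + \frac{Z}{\frac{1}{2} \frac{1}{Z}} = \frac{5}{8} + Z 2 Z = \frac{5}{8} + 2 Z^{2}$)
$k{\left(-7 \right)} \left(-457\right) + 379 = \left(\frac{5}{8} + 2 \left(-7\right)^{2}\right) \left(-457\right) + 379 = \left(\frac{5}{8} + 2 \cdot 49\right) \left(-457\right) + 379 = \left(\frac{5}{8} + 98\right) \left(-457\right) + 379 = \frac{789}{8} \left(-457\right) + 379 = - \frac{360573}{8} + 379 = - \frac{357541}{8}$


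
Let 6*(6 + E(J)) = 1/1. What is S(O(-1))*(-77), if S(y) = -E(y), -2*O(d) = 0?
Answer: -2695/6 ≈ -449.17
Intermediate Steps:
E(J) = -35/6 (E(J) = -6 + (1/6)/1 = -6 + (1/6)*1 = -6 + 1/6 = -35/6)
O(d) = 0 (O(d) = -1/2*0 = 0)
S(y) = 35/6 (S(y) = -1*(-35/6) = 35/6)
S(O(-1))*(-77) = (35/6)*(-77) = -2695/6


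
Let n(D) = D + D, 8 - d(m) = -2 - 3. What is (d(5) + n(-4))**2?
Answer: 25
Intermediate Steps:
d(m) = 13 (d(m) = 8 - (-2 - 3) = 8 - 1*(-5) = 8 + 5 = 13)
n(D) = 2*D
(d(5) + n(-4))**2 = (13 + 2*(-4))**2 = (13 - 8)**2 = 5**2 = 25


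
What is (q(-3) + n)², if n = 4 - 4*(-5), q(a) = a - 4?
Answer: 289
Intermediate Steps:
q(a) = -4 + a
n = 24 (n = 4 + 20 = 24)
(q(-3) + n)² = ((-4 - 3) + 24)² = (-7 + 24)² = 17² = 289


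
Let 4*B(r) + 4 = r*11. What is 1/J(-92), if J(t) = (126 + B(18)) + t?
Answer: 2/165 ≈ 0.012121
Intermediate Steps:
B(r) = -1 + 11*r/4 (B(r) = -1 + (r*11)/4 = -1 + (11*r)/4 = -1 + 11*r/4)
J(t) = 349/2 + t (J(t) = (126 + (-1 + (11/4)*18)) + t = (126 + (-1 + 99/2)) + t = (126 + 97/2) + t = 349/2 + t)
1/J(-92) = 1/(349/2 - 92) = 1/(165/2) = 2/165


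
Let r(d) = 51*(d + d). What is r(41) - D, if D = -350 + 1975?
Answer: 2557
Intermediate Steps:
D = 1625
r(d) = 102*d (r(d) = 51*(2*d) = 102*d)
r(41) - D = 102*41 - 1*1625 = 4182 - 1625 = 2557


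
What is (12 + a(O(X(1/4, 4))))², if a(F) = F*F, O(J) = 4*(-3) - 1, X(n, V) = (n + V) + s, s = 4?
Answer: 32761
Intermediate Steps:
X(n, V) = 4 + V + n (X(n, V) = (n + V) + 4 = (V + n) + 4 = 4 + V + n)
O(J) = -13 (O(J) = -12 - 1 = -13)
a(F) = F²
(12 + a(O(X(1/4, 4))))² = (12 + (-13)²)² = (12 + 169)² = 181² = 32761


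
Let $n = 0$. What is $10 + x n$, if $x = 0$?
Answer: $10$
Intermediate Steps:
$10 + x n = 10 + 0 \cdot 0 = 10 + 0 = 10$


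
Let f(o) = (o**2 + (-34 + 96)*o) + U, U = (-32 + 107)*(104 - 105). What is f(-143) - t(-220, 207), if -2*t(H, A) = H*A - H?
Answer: -11152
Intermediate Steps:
U = -75 (U = 75*(-1) = -75)
f(o) = -75 + o**2 + 62*o (f(o) = (o**2 + (-34 + 96)*o) - 75 = (o**2 + 62*o) - 75 = -75 + o**2 + 62*o)
t(H, A) = H/2 - A*H/2 (t(H, A) = -(H*A - H)/2 = -(A*H - H)/2 = -(-H + A*H)/2 = H/2 - A*H/2)
f(-143) - t(-220, 207) = (-75 + (-143)**2 + 62*(-143)) - (-220)*(1 - 1*207)/2 = (-75 + 20449 - 8866) - (-220)*(1 - 207)/2 = 11508 - (-220)*(-206)/2 = 11508 - 1*22660 = 11508 - 22660 = -11152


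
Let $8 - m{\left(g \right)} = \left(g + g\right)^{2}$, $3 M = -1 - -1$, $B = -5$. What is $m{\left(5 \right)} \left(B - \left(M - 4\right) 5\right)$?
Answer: $-1380$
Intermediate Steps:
$M = 0$ ($M = \frac{-1 - -1}{3} = \frac{-1 + 1}{3} = \frac{1}{3} \cdot 0 = 0$)
$m{\left(g \right)} = 8 - 4 g^{2}$ ($m{\left(g \right)} = 8 - \left(g + g\right)^{2} = 8 - \left(2 g\right)^{2} = 8 - 4 g^{2}$)
$m{\left(5 \right)} \left(B - \left(M - 4\right) 5\right) = \left(8 - 4 \cdot 5^{2}\right) \left(-5 - \left(0 - 4\right) 5\right) = \left(8 - 100\right) \left(-5 - \left(-4\right) 5\right) = \left(8 - 100\right) \left(-5 - -20\right) = - 92 \left(-5 + 20\right) = \left(-92\right) 15 = -1380$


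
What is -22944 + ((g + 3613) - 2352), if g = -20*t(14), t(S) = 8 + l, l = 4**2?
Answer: -22163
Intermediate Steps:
l = 16
t(S) = 24 (t(S) = 8 + 16 = 24)
g = -480 (g = -20*24 = -480)
-22944 + ((g + 3613) - 2352) = -22944 + ((-480 + 3613) - 2352) = -22944 + (3133 - 2352) = -22944 + 781 = -22163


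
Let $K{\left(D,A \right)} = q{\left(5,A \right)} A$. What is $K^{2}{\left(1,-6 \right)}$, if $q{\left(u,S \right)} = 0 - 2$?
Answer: $144$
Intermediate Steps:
$q{\left(u,S \right)} = -2$
$K{\left(D,A \right)} = - 2 A$
$K^{2}{\left(1,-6 \right)} = \left(\left(-2\right) \left(-6\right)\right)^{2} = 12^{2} = 144$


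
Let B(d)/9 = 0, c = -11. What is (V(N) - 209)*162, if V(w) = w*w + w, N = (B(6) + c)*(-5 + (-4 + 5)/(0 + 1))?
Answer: 286902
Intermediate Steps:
B(d) = 0 (B(d) = 9*0 = 0)
N = 44 (N = (0 - 11)*(-5 + (-4 + 5)/(0 + 1)) = -11*(-5 + 1/1) = -11*(-5 + 1*1) = -11*(-5 + 1) = -11*(-4) = 44)
V(w) = w + w² (V(w) = w² + w = w + w²)
(V(N) - 209)*162 = (44*(1 + 44) - 209)*162 = (44*45 - 209)*162 = (1980 - 209)*162 = 1771*162 = 286902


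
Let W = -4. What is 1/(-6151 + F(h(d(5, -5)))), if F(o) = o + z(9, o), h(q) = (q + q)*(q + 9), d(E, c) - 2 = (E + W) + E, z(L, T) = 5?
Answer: -1/5874 ≈ -0.00017024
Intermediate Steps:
d(E, c) = -2 + 2*E (d(E, c) = 2 + ((E - 4) + E) = 2 + ((-4 + E) + E) = 2 + (-4 + 2*E) = -2 + 2*E)
h(q) = 2*q*(9 + q) (h(q) = (2*q)*(9 + q) = 2*q*(9 + q))
F(o) = 5 + o (F(o) = o + 5 = 5 + o)
1/(-6151 + F(h(d(5, -5)))) = 1/(-6151 + (5 + 2*(-2 + 2*5)*(9 + (-2 + 2*5)))) = 1/(-6151 + (5 + 2*(-2 + 10)*(9 + (-2 + 10)))) = 1/(-6151 + (5 + 2*8*(9 + 8))) = 1/(-6151 + (5 + 2*8*17)) = 1/(-6151 + (5 + 272)) = 1/(-6151 + 277) = 1/(-5874) = -1/5874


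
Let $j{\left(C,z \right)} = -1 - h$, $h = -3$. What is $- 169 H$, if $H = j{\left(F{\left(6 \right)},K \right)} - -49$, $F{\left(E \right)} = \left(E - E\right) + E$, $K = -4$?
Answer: $-8619$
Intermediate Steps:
$F{\left(E \right)} = E$ ($F{\left(E \right)} = 0 + E = E$)
$j{\left(C,z \right)} = 2$ ($j{\left(C,z \right)} = -1 - -3 = -1 + 3 = 2$)
$H = 51$ ($H = 2 - -49 = 2 + 49 = 51$)
$- 169 H = \left(-169\right) 51 = -8619$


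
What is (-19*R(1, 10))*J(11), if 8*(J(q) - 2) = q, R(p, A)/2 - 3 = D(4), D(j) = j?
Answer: -3591/4 ≈ -897.75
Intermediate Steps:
R(p, A) = 14 (R(p, A) = 6 + 2*4 = 6 + 8 = 14)
J(q) = 2 + q/8
(-19*R(1, 10))*J(11) = (-19*14)*(2 + (1/8)*11) = -266*(2 + 11/8) = -266*27/8 = -3591/4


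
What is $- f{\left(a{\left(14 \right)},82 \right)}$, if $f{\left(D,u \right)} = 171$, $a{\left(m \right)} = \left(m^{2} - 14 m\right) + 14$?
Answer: $-171$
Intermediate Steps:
$a{\left(m \right)} = 14 + m^{2} - 14 m$
$- f{\left(a{\left(14 \right)},82 \right)} = \left(-1\right) 171 = -171$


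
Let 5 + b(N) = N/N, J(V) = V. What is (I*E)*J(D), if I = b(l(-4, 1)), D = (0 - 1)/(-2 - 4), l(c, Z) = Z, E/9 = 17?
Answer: -102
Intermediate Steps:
E = 153 (E = 9*17 = 153)
D = ⅙ (D = -1/(-6) = -1*(-⅙) = ⅙ ≈ 0.16667)
b(N) = -4 (b(N) = -5 + N/N = -5 + 1 = -4)
I = -4
(I*E)*J(D) = -4*153*(⅙) = -612*⅙ = -102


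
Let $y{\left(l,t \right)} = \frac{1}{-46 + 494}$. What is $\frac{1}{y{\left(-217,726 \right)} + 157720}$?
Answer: $\frac{448}{70658561} \approx 6.3403 \cdot 10^{-6}$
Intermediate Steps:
$y{\left(l,t \right)} = \frac{1}{448}$
$\frac{1}{y{\left(-217,726 \right)} + 157720} = \frac{1}{\frac{1}{448} + 157720} = \frac{1}{\frac{70658561}{448}} = \frac{448}{70658561}$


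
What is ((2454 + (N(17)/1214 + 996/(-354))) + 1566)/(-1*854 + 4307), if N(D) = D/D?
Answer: 95911685/82441526 ≈ 1.1634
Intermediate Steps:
N(D) = 1
((2454 + (N(17)/1214 + 996/(-354))) + 1566)/(-1*854 + 4307) = ((2454 + (1/1214 + 996/(-354))) + 1566)/(-1*854 + 4307) = ((2454 + (1*(1/1214) + 996*(-1/354))) + 1566)/(-854 + 4307) = ((2454 + (1/1214 - 166/59)) + 1566)/3453 = ((2454 - 201465/71626) + 1566)*(1/3453) = (175568739/71626 + 1566)*(1/3453) = (287735055/71626)*(1/3453) = 95911685/82441526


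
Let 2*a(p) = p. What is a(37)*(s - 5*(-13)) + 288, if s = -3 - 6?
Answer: 1324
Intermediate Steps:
s = -9
a(p) = p/2
a(37)*(s - 5*(-13)) + 288 = ((½)*37)*(-9 - 5*(-13)) + 288 = 37*(-9 + 65)/2 + 288 = (37/2)*56 + 288 = 1036 + 288 = 1324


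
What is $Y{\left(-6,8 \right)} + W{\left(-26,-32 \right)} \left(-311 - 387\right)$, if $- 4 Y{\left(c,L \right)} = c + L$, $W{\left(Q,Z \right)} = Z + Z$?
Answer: $\frac{89343}{2} \approx 44672.0$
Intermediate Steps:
$W{\left(Q,Z \right)} = 2 Z$
$Y{\left(c,L \right)} = - \frac{L}{4} - \frac{c}{4}$ ($Y{\left(c,L \right)} = - \frac{c + L}{4} = - \frac{L + c}{4} = - \frac{L}{4} - \frac{c}{4}$)
$Y{\left(-6,8 \right)} + W{\left(-26,-32 \right)} \left(-311 - 387\right) = \left(\left(- \frac{1}{4}\right) 8 - - \frac{3}{2}\right) + 2 \left(-32\right) \left(-311 - 387\right) = \left(-2 + \frac{3}{2}\right) - -44672 = - \frac{1}{2} + 44672 = \frac{89343}{2}$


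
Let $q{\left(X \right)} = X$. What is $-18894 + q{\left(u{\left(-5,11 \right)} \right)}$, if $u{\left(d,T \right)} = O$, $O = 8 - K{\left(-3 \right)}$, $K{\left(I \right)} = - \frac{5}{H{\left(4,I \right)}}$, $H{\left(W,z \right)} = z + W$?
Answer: $-18881$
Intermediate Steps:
$H{\left(W,z \right)} = W + z$
$K{\left(I \right)} = - \frac{5}{4 + I}$
$O = 13$ ($O = 8 - - \frac{5}{4 - 3} = 8 - - \frac{5}{1} = 8 - \left(-5\right) 1 = 8 - -5 = 8 + 5 = 13$)
$u{\left(d,T \right)} = 13$
$-18894 + q{\left(u{\left(-5,11 \right)} \right)} = -18894 + 13 = -18881$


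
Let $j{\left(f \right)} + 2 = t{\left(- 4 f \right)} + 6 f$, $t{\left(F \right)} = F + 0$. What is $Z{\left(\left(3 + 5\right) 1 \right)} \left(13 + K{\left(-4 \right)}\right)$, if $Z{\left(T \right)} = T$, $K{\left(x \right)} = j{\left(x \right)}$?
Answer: $24$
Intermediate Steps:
$t{\left(F \right)} = F$
$j{\left(f \right)} = -2 + 2 f$ ($j{\left(f \right)} = -2 + \left(- 4 f + 6 f\right) = -2 + 2 f$)
$K{\left(x \right)} = -2 + 2 x$
$Z{\left(\left(3 + 5\right) 1 \right)} \left(13 + K{\left(-4 \right)}\right) = \left(3 + 5\right) 1 \left(13 + \left(-2 + 2 \left(-4\right)\right)\right) = 8 \cdot 1 \left(13 - 10\right) = 8 \left(13 - 10\right) = 8 \cdot 3 = 24$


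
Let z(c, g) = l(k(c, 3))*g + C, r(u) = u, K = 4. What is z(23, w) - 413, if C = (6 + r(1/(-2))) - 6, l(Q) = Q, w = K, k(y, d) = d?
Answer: -803/2 ≈ -401.50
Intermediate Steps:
w = 4
C = -1/2 (C = (6 + 1/(-2)) - 6 = (6 - 1/2) - 6 = 11/2 - 6 = -1/2 ≈ -0.50000)
z(c, g) = -1/2 + 3*g (z(c, g) = 3*g - 1/2 = -1/2 + 3*g)
z(23, w) - 413 = (-1/2 + 3*4) - 413 = (-1/2 + 12) - 413 = 23/2 - 413 = -803/2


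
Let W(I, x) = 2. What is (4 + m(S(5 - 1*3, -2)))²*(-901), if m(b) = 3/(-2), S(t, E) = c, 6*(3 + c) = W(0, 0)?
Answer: -22525/4 ≈ -5631.3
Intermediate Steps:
c = -8/3 (c = -3 + (⅙)*2 = -3 + ⅓ = -8/3 ≈ -2.6667)
S(t, E) = -8/3
m(b) = -3/2 (m(b) = 3*(-½) = -3/2)
(4 + m(S(5 - 1*3, -2)))²*(-901) = (4 - 3/2)²*(-901) = (5/2)²*(-901) = (25/4)*(-901) = -22525/4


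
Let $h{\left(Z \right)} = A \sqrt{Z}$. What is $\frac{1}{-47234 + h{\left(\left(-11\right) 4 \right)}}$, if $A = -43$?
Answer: $\frac{i}{2 \left(- 23617 i + 43 \sqrt{11}\right)} \approx -2.117 \cdot 10^{-5} + 1.2784 \cdot 10^{-7} i$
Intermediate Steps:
$h{\left(Z \right)} = - 43 \sqrt{Z}$
$\frac{1}{-47234 + h{\left(\left(-11\right) 4 \right)}} = \frac{1}{-47234 - 43 \sqrt{\left(-11\right) 4}} = \frac{1}{-47234 - 43 \sqrt{-44}} = \frac{1}{-47234 - 43 \cdot 2 i \sqrt{11}} = \frac{1}{-47234 - 86 i \sqrt{11}}$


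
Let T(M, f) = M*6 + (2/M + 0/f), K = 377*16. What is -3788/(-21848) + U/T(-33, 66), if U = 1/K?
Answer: 18667719349/107670090112 ≈ 0.17338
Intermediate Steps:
K = 6032
T(M, f) = 2/M + 6*M (T(M, f) = 6*M + (2/M + 0) = 6*M + 2/M = 2/M + 6*M)
U = 1/6032 ≈ 0.00016578
-3788/(-21848) + U/T(-33, 66) = -3788/(-21848) + 1/(6032*(2/(-33) + 6*(-33))) = -3788*(-1/21848) + 1/(6032*(2*(-1/33) - 198)) = 947/5462 + 1/(6032*(-2/33 - 198)) = 947/5462 + 1/(6032*(-6536/33)) = 947/5462 + (1/6032)*(-33/6536) = 947/5462 - 33/39425152 = 18667719349/107670090112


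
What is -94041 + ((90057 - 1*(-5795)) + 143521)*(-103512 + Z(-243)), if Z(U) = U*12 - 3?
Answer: -25476801804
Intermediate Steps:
Z(U) = -3 + 12*U (Z(U) = 12*U - 3 = -3 + 12*U)
-94041 + ((90057 - 1*(-5795)) + 143521)*(-103512 + Z(-243)) = -94041 + ((90057 - 1*(-5795)) + 143521)*(-103512 + (-3 + 12*(-243))) = -94041 + ((90057 + 5795) + 143521)*(-103512 + (-3 - 2916)) = -94041 + (95852 + 143521)*(-103512 - 2919) = -94041 + 239373*(-106431) = -94041 - 25476707763 = -25476801804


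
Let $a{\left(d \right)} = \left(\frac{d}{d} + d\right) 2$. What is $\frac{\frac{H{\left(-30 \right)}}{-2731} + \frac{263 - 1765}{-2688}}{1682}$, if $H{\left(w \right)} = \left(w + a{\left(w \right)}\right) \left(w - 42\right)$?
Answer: $- \frac{6464603}{6173720448} \approx -0.0010471$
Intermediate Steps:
$a{\left(d \right)} = 2 + 2 d$ ($a{\left(d \right)} = \left(1 + d\right) 2 = 2 + 2 d$)
$H{\left(w \right)} = \left(-42 + w\right) \left(2 + 3 w\right)$ ($H{\left(w \right)} = \left(w + \left(2 + 2 w\right)\right) \left(w - 42\right) = \left(2 + 3 w\right) \left(-42 + w\right) = \left(-42 + w\right) \left(2 + 3 w\right)$)
$\frac{\frac{H{\left(-30 \right)}}{-2731} + \frac{263 - 1765}{-2688}}{1682} = \frac{\frac{-84 - -3720 + 3 \left(-30\right)^{2}}{-2731} + \frac{263 - 1765}{-2688}}{1682} = \left(\left(-84 + 3720 + 3 \cdot 900\right) \left(- \frac{1}{2731}\right) - - \frac{751}{1344}\right) \frac{1}{1682} = \left(\left(-84 + 3720 + 2700\right) \left(- \frac{1}{2731}\right) + \frac{751}{1344}\right) \frac{1}{1682} = \left(6336 \left(- \frac{1}{2731}\right) + \frac{751}{1344}\right) \frac{1}{1682} = \left(- \frac{6336}{2731} + \frac{751}{1344}\right) \frac{1}{1682} = \left(- \frac{6464603}{3670464}\right) \frac{1}{1682} = - \frac{6464603}{6173720448}$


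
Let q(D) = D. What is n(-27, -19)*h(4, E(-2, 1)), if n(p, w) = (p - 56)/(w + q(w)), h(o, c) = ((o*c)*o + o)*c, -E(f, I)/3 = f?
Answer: 24900/19 ≈ 1310.5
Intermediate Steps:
E(f, I) = -3*f
h(o, c) = c*(o + c*o²) (h(o, c) = ((c*o)*o + o)*c = (c*o² + o)*c = (o + c*o²)*c = c*(o + c*o²))
n(p, w) = (-56 + p)/(2*w) (n(p, w) = (p - 56)/(w + w) = (-56 + p)/((2*w)) = (-56 + p)*(1/(2*w)) = (-56 + p)/(2*w))
n(-27, -19)*h(4, E(-2, 1)) = ((½)*(-56 - 27)/(-19))*(-3*(-2)*4*(1 - 3*(-2)*4)) = ((½)*(-1/19)*(-83))*(6*4*(1 + 6*4)) = 83*(6*4*(1 + 24))/38 = 83*(6*4*25)/38 = (83/38)*600 = 24900/19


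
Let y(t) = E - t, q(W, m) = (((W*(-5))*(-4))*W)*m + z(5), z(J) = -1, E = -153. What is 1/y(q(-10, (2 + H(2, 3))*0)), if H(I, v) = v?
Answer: -1/152 ≈ -0.0065789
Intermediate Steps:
q(W, m) = -1 + 20*m*W² (q(W, m) = (((W*(-5))*(-4))*W)*m - 1 = ((-5*W*(-4))*W)*m - 1 = ((20*W)*W)*m - 1 = (20*W²)*m - 1 = 20*m*W² - 1 = -1 + 20*m*W²)
y(t) = -153 - t
1/y(q(-10, (2 + H(2, 3))*0)) = 1/(-153 - (-1 + 20*((2 + 3)*0)*(-10)²)) = 1/(-153 - (-1 + 20*(5*0)*100)) = 1/(-153 - (-1 + 20*0*100)) = 1/(-153 - (-1 + 0)) = 1/(-153 - 1*(-1)) = 1/(-153 + 1) = 1/(-152) = -1/152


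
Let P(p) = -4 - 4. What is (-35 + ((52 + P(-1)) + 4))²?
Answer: 169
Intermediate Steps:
P(p) = -8
(-35 + ((52 + P(-1)) + 4))² = (-35 + ((52 - 8) + 4))² = (-35 + (44 + 4))² = (-35 + 48)² = 13² = 169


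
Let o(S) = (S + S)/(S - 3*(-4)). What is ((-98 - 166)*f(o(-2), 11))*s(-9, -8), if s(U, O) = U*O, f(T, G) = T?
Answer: 38016/5 ≈ 7603.2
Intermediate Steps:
o(S) = 2*S/(12 + S) (o(S) = (2*S)/(S + 12) = (2*S)/(12 + S) = 2*S/(12 + S))
s(U, O) = O*U
((-98 - 166)*f(o(-2), 11))*s(-9, -8) = ((-98 - 166)*(2*(-2)/(12 - 2)))*(-8*(-9)) = -528*(-2)/10*72 = -264*(-⅖)*72 = (528/5)*72 = 38016/5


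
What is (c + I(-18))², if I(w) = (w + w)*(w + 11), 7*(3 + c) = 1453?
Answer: 10214416/49 ≈ 2.0846e+5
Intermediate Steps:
c = 1432/7 (c = -3 + (⅐)*1453 = -3 + 1453/7 = 1432/7 ≈ 204.57)
I(w) = 2*w*(11 + w) (I(w) = (2*w)*(11 + w) = 2*w*(11 + w))
(c + I(-18))² = (1432/7 + 2*(-18)*(11 - 18))² = (1432/7 + 2*(-18)*(-7))² = (1432/7 + 252)² = (3196/7)² = 10214416/49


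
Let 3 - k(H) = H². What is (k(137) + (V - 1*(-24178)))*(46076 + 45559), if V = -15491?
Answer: -923589165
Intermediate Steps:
k(H) = 3 - H²
(k(137) + (V - 1*(-24178)))*(46076 + 45559) = ((3 - 1*137²) + (-15491 - 1*(-24178)))*(46076 + 45559) = ((3 - 1*18769) + (-15491 + 24178))*91635 = ((3 - 18769) + 8687)*91635 = (-18766 + 8687)*91635 = -10079*91635 = -923589165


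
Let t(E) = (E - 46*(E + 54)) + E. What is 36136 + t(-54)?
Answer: 36028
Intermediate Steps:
t(E) = -2484 - 44*E (t(E) = (E - 46*(54 + E)) + E = (E + (-2484 - 46*E)) + E = (-2484 - 45*E) + E = -2484 - 44*E)
36136 + t(-54) = 36136 + (-2484 - 44*(-54)) = 36136 + (-2484 + 2376) = 36136 - 108 = 36028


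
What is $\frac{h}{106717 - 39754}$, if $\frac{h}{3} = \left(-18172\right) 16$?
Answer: $- \frac{290752}{22321} \approx -13.026$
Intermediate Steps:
$h = -872256$ ($h = 3 \left(\left(-18172\right) 16\right) = 3 \left(-290752\right) = -872256$)
$\frac{h}{106717 - 39754} = - \frac{872256}{106717 - 39754} = - \frac{872256}{66963} = \left(-872256\right) \frac{1}{66963} = - \frac{290752}{22321}$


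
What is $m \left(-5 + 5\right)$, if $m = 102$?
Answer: $0$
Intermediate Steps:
$m \left(-5 + 5\right) = 102 \left(-5 + 5\right) = 102 \cdot 0 = 0$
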